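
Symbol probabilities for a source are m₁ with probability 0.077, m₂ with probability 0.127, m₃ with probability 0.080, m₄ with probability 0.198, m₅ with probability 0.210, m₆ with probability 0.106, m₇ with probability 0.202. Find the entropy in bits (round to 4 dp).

H = −Σ pᵢ log₂ pᵢ.
−0.077·log₂(0.077) = 0.2848
−0.127·log₂(0.127) = 0.3781
−0.080·log₂(0.080) = 0.2915
−0.198·log₂(0.198) = 0.4626
−0.210·log₂(0.210) = 0.4728
−0.106·log₂(0.106) = 0.3432
−0.202·log₂(0.202) = 0.4661
Sum ≈ 2.6992 → 2.6992 bits.

2.6992 bits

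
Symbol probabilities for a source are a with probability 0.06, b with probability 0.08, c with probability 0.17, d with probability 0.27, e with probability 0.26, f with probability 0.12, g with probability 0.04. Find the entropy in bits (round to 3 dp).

H = −Σ pᵢ log₂ pᵢ.
−0.06·log₂(0.06) = 0.2435
−0.08·log₂(0.08) = 0.2915
−0.17·log₂(0.17) = 0.4346
−0.27·log₂(0.27) = 0.5100
−0.26·log₂(0.26) = 0.5053
−0.12·log₂(0.12) = 0.3671
−0.04·log₂(0.04) = 0.1858
Sum ≈ 2.5378 → 2.538 bits.

2.538 bits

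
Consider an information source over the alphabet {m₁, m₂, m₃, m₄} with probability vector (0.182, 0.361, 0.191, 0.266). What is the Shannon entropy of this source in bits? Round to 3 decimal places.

1.942 bits

H = −Σ pᵢ log₂ pᵢ.
−0.182·log₂(0.182) = 0.4474
−0.361·log₂(0.361) = 0.5306
−0.191·log₂(0.191) = 0.4562
−0.266·log₂(0.266) = 0.5082
Sum ≈ 1.9424 → 1.942 bits.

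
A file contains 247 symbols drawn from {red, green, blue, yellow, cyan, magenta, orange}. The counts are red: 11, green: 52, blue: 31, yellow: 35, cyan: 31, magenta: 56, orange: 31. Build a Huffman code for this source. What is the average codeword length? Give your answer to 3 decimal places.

Probabilities are the counts divided by 247.
Repeatedly combine the two least-probable nodes; the expected code length is the sum of the merged weights.
merge 11/247 + 31/247 → 42/247
merge 31/247 + 31/247 → 62/247
merge 35/247 + 42/247 → 77/247
merge 4/19 + 56/247 → 108/247
merge 62/247 + 77/247 → 139/247
merge 108/247 + 139/247 → 1
L = 42/247 + 62/247 + 77/247 + 108/247 + 139/247 + 1 = 675/247 ≈ 2.733 bits/symbol.

2.733 bits/symbol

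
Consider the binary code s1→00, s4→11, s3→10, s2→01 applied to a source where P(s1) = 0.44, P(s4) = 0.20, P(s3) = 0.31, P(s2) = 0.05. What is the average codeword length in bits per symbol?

L̄ = Σ pᵢ·ℓᵢ = 0.44·2 + 0.20·2 + 0.31·2 + 0.05·2 = 2 bits/symbol.

2 bits/symbol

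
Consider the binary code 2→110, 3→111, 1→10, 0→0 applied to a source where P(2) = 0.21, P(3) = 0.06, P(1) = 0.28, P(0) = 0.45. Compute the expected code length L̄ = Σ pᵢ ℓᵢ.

1.82 bits/symbol

L̄ = Σ pᵢ·ℓᵢ = 0.21·3 + 0.06·3 + 0.28·2 + 0.45·1 = 1.82 bits/symbol.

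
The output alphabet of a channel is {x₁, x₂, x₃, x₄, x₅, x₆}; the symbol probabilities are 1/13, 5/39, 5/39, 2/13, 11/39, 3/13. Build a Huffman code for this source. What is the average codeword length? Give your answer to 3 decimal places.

2.487 bits/symbol

Repeatedly combine the two least-probable nodes; the expected code length is the sum of the merged weights.
merge 1/13 + 5/39 → 8/39
merge 5/39 + 2/13 → 11/39
merge 8/39 + 3/13 → 17/39
merge 11/39 + 11/39 → 22/39
merge 17/39 + 22/39 → 1
L = 8/39 + 11/39 + 17/39 + 22/39 + 1 = 97/39 ≈ 2.487 bits/symbol.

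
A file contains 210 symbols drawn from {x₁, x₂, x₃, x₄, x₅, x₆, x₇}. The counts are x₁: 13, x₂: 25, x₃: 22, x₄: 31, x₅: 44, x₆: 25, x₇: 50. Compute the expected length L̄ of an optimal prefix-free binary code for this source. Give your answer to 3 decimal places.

2.719 bits/symbol

Probabilities are the counts divided by 210.
Repeatedly combine the two least-probable nodes; the expected code length is the sum of the merged weights.
merge 13/210 + 11/105 → 1/6
merge 5/42 + 5/42 → 5/21
merge 31/210 + 1/6 → 11/35
merge 22/105 + 5/21 → 47/105
merge 5/21 + 11/35 → 58/105
merge 47/105 + 58/105 → 1
L = 1/6 + 5/21 + 11/35 + 47/105 + 58/105 + 1 = 571/210 ≈ 2.719 bits/symbol.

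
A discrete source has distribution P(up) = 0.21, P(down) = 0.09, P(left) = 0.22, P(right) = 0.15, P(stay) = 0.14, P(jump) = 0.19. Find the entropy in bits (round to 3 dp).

2.529 bits

H = −Σ pᵢ log₂ pᵢ.
−0.21·log₂(0.21) = 0.4728
−0.09·log₂(0.09) = 0.3127
−0.22·log₂(0.22) = 0.4806
−0.15·log₂(0.15) = 0.4105
−0.14·log₂(0.14) = 0.3971
−0.19·log₂(0.19) = 0.4552
Sum ≈ 2.5289 → 2.529 bits.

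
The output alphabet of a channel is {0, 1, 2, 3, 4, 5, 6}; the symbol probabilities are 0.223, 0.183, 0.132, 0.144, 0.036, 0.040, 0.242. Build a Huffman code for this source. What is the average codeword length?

Repeatedly combine the two least-probable nodes; the expected code length is the sum of the merged weights.
merge 9/250 + 1/25 → 19/250
merge 19/250 + 33/250 → 26/125
merge 18/125 + 183/1000 → 327/1000
merge 26/125 + 223/1000 → 431/1000
merge 121/500 + 327/1000 → 569/1000
merge 431/1000 + 569/1000 → 1
L = 19/250 + 26/125 + 327/1000 + 431/1000 + 569/1000 + 1 = 2611/1000 = 2.611 bits/symbol.

2.611 bits/symbol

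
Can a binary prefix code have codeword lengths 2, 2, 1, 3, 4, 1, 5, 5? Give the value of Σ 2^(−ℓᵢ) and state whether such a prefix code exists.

With common denominator 2^5 = 32: Σ 2^(−ℓᵢ) = 8/32 + 8/32 + 16/32 + 4/32 + 2/32 + 16/32 + 1/32 + 1/32 = 56/32 = 1.75.
Kraft's inequality requires Σ ≤ 1; here Σ = 1.75 > 1, so no such prefix code exists.

1.75; no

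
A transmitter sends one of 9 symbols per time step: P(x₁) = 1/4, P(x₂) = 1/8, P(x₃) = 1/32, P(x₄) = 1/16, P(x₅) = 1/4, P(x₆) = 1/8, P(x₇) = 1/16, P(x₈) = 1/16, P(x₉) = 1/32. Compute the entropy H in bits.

Each probability is a power of 1/2, so log₂(1/p) is an integer.
H = Σ p·log₂(1/p) = 1/4·2 + 1/8·3 + 1/32·5 + 1/16·4 + 1/4·2 + 1/8·3 + 1/16·4 + 1/16·4 + 1/32·5 = 2.8125 bits.

2.8125 bits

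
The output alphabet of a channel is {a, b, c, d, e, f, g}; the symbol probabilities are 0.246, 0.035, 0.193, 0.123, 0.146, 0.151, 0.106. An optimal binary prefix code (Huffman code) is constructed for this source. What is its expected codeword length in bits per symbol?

Repeatedly combine the two least-probable nodes; the expected code length is the sum of the merged weights.
merge 7/200 + 53/500 → 141/1000
merge 123/1000 + 141/1000 → 33/125
merge 73/500 + 151/1000 → 297/1000
merge 193/1000 + 123/500 → 439/1000
merge 33/125 + 297/1000 → 561/1000
merge 439/1000 + 561/1000 → 1
L = 141/1000 + 33/125 + 297/1000 + 439/1000 + 561/1000 + 1 = 1351/500 = 2.702 bits/symbol.

2.702 bits/symbol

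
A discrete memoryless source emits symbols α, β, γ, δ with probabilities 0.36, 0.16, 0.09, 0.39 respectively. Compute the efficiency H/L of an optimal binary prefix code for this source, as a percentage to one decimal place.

96.6%

Entropy H = −Σ p log₂ p ≈ 1.7961 bits.
Huffman merges: 9/100+4/25→1/4; 1/4+9/25→61/100; 39/100+61/100→1. L = 93/50 ≈ 1.8600.
Efficiency = H/L = 1.7961/1.8600 = 96.6%.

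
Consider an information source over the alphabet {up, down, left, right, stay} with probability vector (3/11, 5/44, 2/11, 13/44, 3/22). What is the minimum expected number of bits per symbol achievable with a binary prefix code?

2.25 bits/symbol

Repeatedly combine the two least-probable nodes; the expected code length is the sum of the merged weights.
merge 5/44 + 3/22 → 1/4
merge 2/11 + 1/4 → 19/44
merge 3/11 + 13/44 → 25/44
merge 19/44 + 25/44 → 1
L = 1/4 + 19/44 + 25/44 + 1 = 9/4 = 2.25 bits/symbol.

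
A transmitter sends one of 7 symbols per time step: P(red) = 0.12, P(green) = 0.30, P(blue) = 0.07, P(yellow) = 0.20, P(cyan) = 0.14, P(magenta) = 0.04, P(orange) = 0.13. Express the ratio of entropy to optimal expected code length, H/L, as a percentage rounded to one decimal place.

99.1%

Entropy H = −Σ p log₂ p ≈ 2.5866 bits.
Huffman merges: 1/25+7/100→11/100; 11/100+3/25→23/100; 13/100+7/50→27/100; 1/5+23/100→43/100; 27/100+3/10→57/100; 43/100+57/100→1. L = 261/100 ≈ 2.6100.
Efficiency = H/L = 2.5866/2.6100 = 99.1%.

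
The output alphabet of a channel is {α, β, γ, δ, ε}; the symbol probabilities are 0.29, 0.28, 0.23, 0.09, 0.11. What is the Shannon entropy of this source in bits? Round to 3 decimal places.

H = −Σ pᵢ log₂ pᵢ.
−0.29·log₂(0.29) = 0.5179
−0.28·log₂(0.28) = 0.5142
−0.23·log₂(0.23) = 0.4877
−0.09·log₂(0.09) = 0.3127
−0.11·log₂(0.11) = 0.3503
Sum ≈ 2.1827 → 2.183 bits.

2.183 bits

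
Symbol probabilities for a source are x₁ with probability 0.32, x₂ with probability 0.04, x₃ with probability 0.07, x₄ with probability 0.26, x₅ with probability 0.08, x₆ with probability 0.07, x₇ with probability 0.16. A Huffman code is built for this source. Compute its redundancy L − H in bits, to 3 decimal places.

Entropy H = −Σ p log₂ p ≈ 2.4687 bits.
Huffman merges: 1/25+7/100→11/100; 7/100+2/25→3/20; 11/100+3/20→13/50; 4/25+13/50→21/50; 13/50+8/25→29/50; 21/50+29/50→1. L = 63/25 ≈ 2.5200.
L − H = 2.5200 − 2.4687 = 0.051 bits.

0.051 bits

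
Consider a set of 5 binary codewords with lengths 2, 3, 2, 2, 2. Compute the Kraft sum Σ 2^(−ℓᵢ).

With common denominator 2^3 = 8: Σ 2^(−ℓᵢ) = 2/8 + 1/8 + 2/8 + 2/8 + 2/8 = 9/8 = 1.125.

1.125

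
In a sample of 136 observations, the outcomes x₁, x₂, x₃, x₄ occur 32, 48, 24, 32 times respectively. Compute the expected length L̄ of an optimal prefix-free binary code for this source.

2 bits/symbol

Probabilities are the counts divided by 136.
Repeatedly combine the two least-probable nodes; the expected code length is the sum of the merged weights.
merge 3/17 + 4/17 → 7/17
merge 4/17 + 6/17 → 10/17
merge 7/17 + 10/17 → 1
L = 7/17 + 10/17 + 1 = 2 bits/symbol.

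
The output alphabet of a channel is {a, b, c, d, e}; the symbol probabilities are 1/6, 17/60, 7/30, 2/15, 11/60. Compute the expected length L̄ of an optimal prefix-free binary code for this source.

2.3 bits/symbol

Repeatedly combine the two least-probable nodes; the expected code length is the sum of the merged weights.
merge 2/15 + 1/6 → 3/10
merge 11/60 + 7/30 → 5/12
merge 17/60 + 3/10 → 7/12
merge 5/12 + 7/12 → 1
L = 3/10 + 5/12 + 7/12 + 1 = 23/10 = 2.3 bits/symbol.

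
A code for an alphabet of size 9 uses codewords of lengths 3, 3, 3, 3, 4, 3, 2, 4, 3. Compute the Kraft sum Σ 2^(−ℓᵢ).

With common denominator 2^4 = 16: Σ 2^(−ℓᵢ) = 2/16 + 2/16 + 2/16 + 2/16 + 1/16 + 2/16 + 4/16 + 1/16 + 2/16 = 18/16 = 1.125.

1.125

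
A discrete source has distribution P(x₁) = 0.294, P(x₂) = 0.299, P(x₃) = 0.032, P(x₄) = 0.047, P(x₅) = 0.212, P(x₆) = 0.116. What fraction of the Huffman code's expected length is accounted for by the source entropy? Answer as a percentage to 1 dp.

Entropy H = −Σ p log₂ p ≈ 2.2412 bits.
Huffman merges: 4/125+47/1000→79/1000; 79/1000+29/250→39/200; 39/200+53/250→407/1000; 147/500+299/1000→593/1000; 407/1000+593/1000→1. L = 1137/500 ≈ 2.2740.
Efficiency = H/L = 2.2412/2.2740 = 98.6%.

98.6%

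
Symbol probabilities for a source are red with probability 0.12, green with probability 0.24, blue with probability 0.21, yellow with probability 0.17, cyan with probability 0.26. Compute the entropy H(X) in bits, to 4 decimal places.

2.2739 bits

H = −Σ pᵢ log₂ pᵢ.
−0.12·log₂(0.12) = 0.3671
−0.24·log₂(0.24) = 0.4941
−0.21·log₂(0.21) = 0.4728
−0.17·log₂(0.17) = 0.4346
−0.26·log₂(0.26) = 0.5053
Sum ≈ 2.2739 → 2.2739 bits.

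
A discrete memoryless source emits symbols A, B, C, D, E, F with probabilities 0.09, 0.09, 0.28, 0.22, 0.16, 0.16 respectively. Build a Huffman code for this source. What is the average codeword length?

Repeatedly combine the two least-probable nodes; the expected code length is the sum of the merged weights.
merge 9/100 + 9/100 → 9/50
merge 4/25 + 4/25 → 8/25
merge 9/50 + 11/50 → 2/5
merge 7/25 + 8/25 → 3/5
merge 2/5 + 3/5 → 1
L = 9/50 + 8/25 + 2/5 + 3/5 + 1 = 5/2 = 2.5 bits/symbol.

2.5 bits/symbol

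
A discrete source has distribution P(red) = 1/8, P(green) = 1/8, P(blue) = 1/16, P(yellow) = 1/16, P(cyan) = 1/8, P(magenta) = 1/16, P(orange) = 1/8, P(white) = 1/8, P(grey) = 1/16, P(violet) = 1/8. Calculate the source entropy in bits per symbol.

Each probability is a power of 1/2, so log₂(1/p) is an integer.
H = Σ p·log₂(1/p) = 1/8·3 + 1/8·3 + 1/16·4 + 1/16·4 + 1/8·3 + 1/16·4 + 1/8·3 + 1/8·3 + 1/16·4 + 1/8·3 = 3.25 bits.

3.25 bits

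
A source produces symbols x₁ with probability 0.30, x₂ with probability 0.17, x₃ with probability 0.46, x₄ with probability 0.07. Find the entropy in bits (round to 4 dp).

H = −Σ pᵢ log₂ pᵢ.
−0.30·log₂(0.30) = 0.5211
−0.17·log₂(0.17) = 0.4346
−0.46·log₂(0.46) = 0.5153
−0.07·log₂(0.07) = 0.2686
Sum ≈ 1.7396 → 1.7396 bits.

1.7396 bits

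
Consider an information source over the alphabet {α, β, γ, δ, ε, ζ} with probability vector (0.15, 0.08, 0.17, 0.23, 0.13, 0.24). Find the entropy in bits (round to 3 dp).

2.501 bits

H = −Σ pᵢ log₂ pᵢ.
−0.15·log₂(0.15) = 0.4105
−0.08·log₂(0.08) = 0.2915
−0.17·log₂(0.17) = 0.4346
−0.23·log₂(0.23) = 0.4877
−0.13·log₂(0.13) = 0.3826
−0.24·log₂(0.24) = 0.4941
Sum ≈ 2.5011 → 2.501 bits.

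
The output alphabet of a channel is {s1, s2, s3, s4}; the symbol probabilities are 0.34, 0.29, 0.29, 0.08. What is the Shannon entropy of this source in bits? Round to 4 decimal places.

H = −Σ pᵢ log₂ pᵢ.
−0.34·log₂(0.34) = 0.5292
−0.29·log₂(0.29) = 0.5179
−0.29·log₂(0.29) = 0.5179
−0.08·log₂(0.08) = 0.2915
Sum ≈ 1.8565 → 1.8565 bits.

1.8565 bits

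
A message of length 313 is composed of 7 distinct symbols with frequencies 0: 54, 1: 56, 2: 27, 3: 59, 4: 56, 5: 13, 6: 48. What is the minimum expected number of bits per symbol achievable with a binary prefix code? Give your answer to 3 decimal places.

Probabilities are the counts divided by 313.
Repeatedly combine the two least-probable nodes; the expected code length is the sum of the merged weights.
merge 13/313 + 27/313 → 40/313
merge 40/313 + 48/313 → 88/313
merge 54/313 + 56/313 → 110/313
merge 56/313 + 59/313 → 115/313
merge 88/313 + 110/313 → 198/313
merge 115/313 + 198/313 → 1
L = 40/313 + 88/313 + 110/313 + 115/313 + 198/313 + 1 = 864/313 ≈ 2.760 bits/symbol.

2.760 bits/symbol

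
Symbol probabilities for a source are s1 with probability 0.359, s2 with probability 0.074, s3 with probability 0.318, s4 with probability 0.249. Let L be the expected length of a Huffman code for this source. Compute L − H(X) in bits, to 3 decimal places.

Entropy H = −Σ p log₂ p ≈ 1.8336 bits.
Huffman merges: 37/500+249/1000→323/1000; 159/500+323/1000→641/1000; 359/1000+641/1000→1. L = 491/250 ≈ 1.9640.
L − H = 1.9640 − 1.8336 = 0.130 bits.

0.130 bits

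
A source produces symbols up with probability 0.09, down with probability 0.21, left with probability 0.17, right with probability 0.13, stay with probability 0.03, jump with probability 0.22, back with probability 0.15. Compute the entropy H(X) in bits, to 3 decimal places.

2.646 bits

H = −Σ pᵢ log₂ pᵢ.
−0.09·log₂(0.09) = 0.3127
−0.21·log₂(0.21) = 0.4728
−0.17·log₂(0.17) = 0.4346
−0.13·log₂(0.13) = 0.3826
−0.03·log₂(0.03) = 0.1518
−0.22·log₂(0.22) = 0.4806
−0.15·log₂(0.15) = 0.4105
Sum ≈ 2.6456 → 2.646 bits.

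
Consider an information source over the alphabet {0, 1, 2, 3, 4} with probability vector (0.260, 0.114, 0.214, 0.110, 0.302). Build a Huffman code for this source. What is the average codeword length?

Repeatedly combine the two least-probable nodes; the expected code length is the sum of the merged weights.
merge 11/100 + 57/500 → 28/125
merge 107/500 + 28/125 → 219/500
merge 13/50 + 151/500 → 281/500
merge 219/500 + 281/500 → 1
L = 28/125 + 219/500 + 281/500 + 1 = 278/125 = 2.224 bits/symbol.

2.224 bits/symbol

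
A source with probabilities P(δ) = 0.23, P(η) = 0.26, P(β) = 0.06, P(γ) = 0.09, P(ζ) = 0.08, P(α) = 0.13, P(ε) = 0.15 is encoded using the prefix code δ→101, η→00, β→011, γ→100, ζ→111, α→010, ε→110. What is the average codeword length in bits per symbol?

2.74 bits/symbol

L̄ = Σ pᵢ·ℓᵢ = 0.23·3 + 0.26·2 + 0.06·3 + 0.09·3 + 0.08·3 + 0.13·3 + 0.15·3 = 2.74 bits/symbol.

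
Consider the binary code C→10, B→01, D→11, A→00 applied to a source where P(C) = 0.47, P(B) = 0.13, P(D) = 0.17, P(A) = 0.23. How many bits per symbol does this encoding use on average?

2 bits/symbol

L̄ = Σ pᵢ·ℓᵢ = 0.47·2 + 0.13·2 + 0.17·2 + 0.23·2 = 2 bits/symbol.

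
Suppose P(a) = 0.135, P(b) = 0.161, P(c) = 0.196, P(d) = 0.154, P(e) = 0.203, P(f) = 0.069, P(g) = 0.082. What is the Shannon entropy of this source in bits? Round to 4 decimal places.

H = −Σ pᵢ log₂ pᵢ.
−0.135·log₂(0.135) = 0.3900
−0.161·log₂(0.161) = 0.4242
−0.196·log₂(0.196) = 0.4608
−0.154·log₂(0.154) = 0.4156
−0.203·log₂(0.203) = 0.4670
−0.069·log₂(0.069) = 0.2662
−0.082·log₂(0.082) = 0.2959
Sum ≈ 2.7197 → 2.7197 bits.

2.7197 bits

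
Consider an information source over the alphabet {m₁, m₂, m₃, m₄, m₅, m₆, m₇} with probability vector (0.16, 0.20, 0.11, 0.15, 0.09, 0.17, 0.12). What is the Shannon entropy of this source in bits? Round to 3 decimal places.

H = −Σ pᵢ log₂ pᵢ.
−0.16·log₂(0.16) = 0.4230
−0.20·log₂(0.20) = 0.4644
−0.11·log₂(0.11) = 0.3503
−0.15·log₂(0.15) = 0.4105
−0.09·log₂(0.09) = 0.3127
−0.17·log₂(0.17) = 0.4346
−0.12·log₂(0.12) = 0.3671
Sum ≈ 2.7625 → 2.763 bits.

2.763 bits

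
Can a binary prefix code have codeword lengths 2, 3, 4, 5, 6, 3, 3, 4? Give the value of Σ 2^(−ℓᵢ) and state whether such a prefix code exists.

0.796875; yes

With common denominator 2^6 = 64: Σ 2^(−ℓᵢ) = 16/64 + 8/64 + 4/64 + 2/64 + 1/64 + 8/64 + 8/64 + 4/64 = 51/64 = 0.796875.
Kraft's inequality requires Σ ≤ 1; here Σ = 0.796875 ≤ 1, so such a prefix code exists.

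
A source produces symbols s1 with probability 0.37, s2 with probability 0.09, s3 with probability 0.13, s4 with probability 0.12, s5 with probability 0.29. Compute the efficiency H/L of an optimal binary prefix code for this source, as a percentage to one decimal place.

Entropy H = −Σ p log₂ p ≈ 2.1110 bits.
Huffman merges: 9/100+3/25→21/100; 13/100+21/100→17/50; 29/100+17/50→63/100; 37/100+63/100→1. L = 109/50 ≈ 2.1800.
Efficiency = H/L = 2.1110/2.1800 = 96.8%.

96.8%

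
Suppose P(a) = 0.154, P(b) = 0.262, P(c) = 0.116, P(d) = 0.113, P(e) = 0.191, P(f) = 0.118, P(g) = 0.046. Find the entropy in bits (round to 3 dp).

2.662 bits

H = −Σ pᵢ log₂ pᵢ.
−0.154·log₂(0.154) = 0.4156
−0.262·log₂(0.262) = 0.5063
−0.116·log₂(0.116) = 0.3605
−0.113·log₂(0.113) = 0.3555
−0.191·log₂(0.191) = 0.4562
−0.118·log₂(0.118) = 0.3638
−0.046·log₂(0.046) = 0.2043
Sum ≈ 2.6622 → 2.662 bits.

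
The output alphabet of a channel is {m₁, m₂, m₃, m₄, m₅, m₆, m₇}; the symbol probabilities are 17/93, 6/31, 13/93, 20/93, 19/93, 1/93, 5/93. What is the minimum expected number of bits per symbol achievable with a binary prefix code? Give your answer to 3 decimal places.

Repeatedly combine the two least-probable nodes; the expected code length is the sum of the merged weights.
merge 1/93 + 5/93 → 2/31
merge 2/31 + 13/93 → 19/93
merge 17/93 + 6/31 → 35/93
merge 19/93 + 19/93 → 38/93
merge 20/93 + 35/93 → 55/93
merge 38/93 + 55/93 → 1
L = 2/31 + 19/93 + 35/93 + 38/93 + 55/93 + 1 = 82/31 ≈ 2.645 bits/symbol.

2.645 bits/symbol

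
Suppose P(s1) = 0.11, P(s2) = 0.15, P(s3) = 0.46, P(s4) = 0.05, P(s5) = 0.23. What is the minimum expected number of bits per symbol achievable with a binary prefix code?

2.01 bits/symbol

Repeatedly combine the two least-probable nodes; the expected code length is the sum of the merged weights.
merge 1/20 + 11/100 → 4/25
merge 3/20 + 4/25 → 31/100
merge 23/100 + 31/100 → 27/50
merge 23/50 + 27/50 → 1
L = 4/25 + 31/100 + 27/50 + 1 = 201/100 = 2.01 bits/symbol.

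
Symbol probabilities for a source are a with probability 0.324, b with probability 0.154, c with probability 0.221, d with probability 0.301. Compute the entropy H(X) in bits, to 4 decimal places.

1.9451 bits

H = −Σ pᵢ log₂ pᵢ.
−0.324·log₂(0.324) = 0.5268
−0.154·log₂(0.154) = 0.4156
−0.221·log₂(0.221) = 0.4813
−0.301·log₂(0.301) = 0.5214
Sum ≈ 1.9451 → 1.9451 bits.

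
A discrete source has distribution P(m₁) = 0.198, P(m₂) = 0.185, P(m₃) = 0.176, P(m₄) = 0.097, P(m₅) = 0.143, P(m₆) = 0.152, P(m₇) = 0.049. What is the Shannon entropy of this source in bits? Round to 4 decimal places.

2.7081 bits

H = −Σ pᵢ log₂ pᵢ.
−0.198·log₂(0.198) = 0.4626
−0.185·log₂(0.185) = 0.4504
−0.176·log₂(0.176) = 0.4411
−0.097·log₂(0.097) = 0.3265
−0.143·log₂(0.143) = 0.4012
−0.152·log₂(0.152) = 0.4131
−0.049·log₂(0.049) = 0.2132
Sum ≈ 2.7081 → 2.7081 bits.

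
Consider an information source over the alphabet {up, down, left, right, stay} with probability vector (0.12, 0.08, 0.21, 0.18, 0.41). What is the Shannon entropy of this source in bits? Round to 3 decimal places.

2.104 bits

H = −Σ pᵢ log₂ pᵢ.
−0.12·log₂(0.12) = 0.3671
−0.08·log₂(0.08) = 0.2915
−0.21·log₂(0.21) = 0.4728
−0.18·log₂(0.18) = 0.4453
−0.41·log₂(0.41) = 0.5274
Sum ≈ 2.1041 → 2.104 bits.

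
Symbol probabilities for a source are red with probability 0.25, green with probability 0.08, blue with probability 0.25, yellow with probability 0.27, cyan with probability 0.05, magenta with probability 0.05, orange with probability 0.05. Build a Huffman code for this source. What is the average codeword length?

Repeatedly combine the two least-probable nodes; the expected code length is the sum of the merged weights.
merge 1/20 + 1/20 → 1/10
merge 1/20 + 2/25 → 13/100
merge 1/10 + 13/100 → 23/100
merge 23/100 + 1/4 → 12/25
merge 1/4 + 27/100 → 13/25
merge 12/25 + 13/25 → 1
L = 1/10 + 13/100 + 23/100 + 12/25 + 13/25 + 1 = 123/50 = 2.46 bits/symbol.

2.46 bits/symbol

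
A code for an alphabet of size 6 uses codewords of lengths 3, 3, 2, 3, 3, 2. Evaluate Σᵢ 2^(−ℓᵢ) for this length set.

1

With common denominator 2^3 = 8: Σ 2^(−ℓᵢ) = 1/8 + 1/8 + 2/8 + 1/8 + 1/8 + 2/8 = 8/8 = 1.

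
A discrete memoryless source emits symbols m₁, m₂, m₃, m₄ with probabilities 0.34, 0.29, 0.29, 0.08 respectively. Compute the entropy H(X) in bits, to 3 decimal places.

1.856 bits

H = −Σ pᵢ log₂ pᵢ.
−0.34·log₂(0.34) = 0.5292
−0.29·log₂(0.29) = 0.5179
−0.29·log₂(0.29) = 0.5179
−0.08·log₂(0.08) = 0.2915
Sum ≈ 1.8565 → 1.856 bits.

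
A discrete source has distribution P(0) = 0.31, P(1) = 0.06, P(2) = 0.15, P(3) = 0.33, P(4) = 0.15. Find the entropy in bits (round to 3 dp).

H = −Σ pᵢ log₂ pᵢ.
−0.31·log₂(0.31) = 0.5238
−0.06·log₂(0.06) = 0.2435
−0.15·log₂(0.15) = 0.4105
−0.33·log₂(0.33) = 0.5278
−0.15·log₂(0.15) = 0.4105
Sum ≈ 2.1162 → 2.116 bits.

2.116 bits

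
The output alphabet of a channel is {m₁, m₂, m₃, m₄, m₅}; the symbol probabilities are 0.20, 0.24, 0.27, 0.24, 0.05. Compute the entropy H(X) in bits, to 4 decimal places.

2.1788 bits

H = −Σ pᵢ log₂ pᵢ.
−0.20·log₂(0.20) = 0.4644
−0.24·log₂(0.24) = 0.4941
−0.27·log₂(0.27) = 0.5100
−0.24·log₂(0.24) = 0.4941
−0.05·log₂(0.05) = 0.2161
Sum ≈ 2.1788 → 2.1788 bits.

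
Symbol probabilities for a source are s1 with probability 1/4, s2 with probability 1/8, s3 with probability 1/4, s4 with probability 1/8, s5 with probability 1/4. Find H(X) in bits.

2.25 bits

Each probability is a power of 1/2, so log₂(1/p) is an integer.
H = Σ p·log₂(1/p) = 1/4·2 + 1/8·3 + 1/4·2 + 1/8·3 + 1/4·2 = 2.25 bits.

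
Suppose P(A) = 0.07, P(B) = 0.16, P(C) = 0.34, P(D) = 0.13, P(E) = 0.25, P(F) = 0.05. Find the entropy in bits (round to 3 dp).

H = −Σ pᵢ log₂ pᵢ.
−0.07·log₂(0.07) = 0.2686
−0.16·log₂(0.16) = 0.4230
−0.34·log₂(0.34) = 0.5292
−0.13·log₂(0.13) = 0.3826
−0.25·log₂(0.25) = 0.5000
−0.05·log₂(0.05) = 0.2161
Sum ≈ 2.3195 → 2.319 bits.

2.319 bits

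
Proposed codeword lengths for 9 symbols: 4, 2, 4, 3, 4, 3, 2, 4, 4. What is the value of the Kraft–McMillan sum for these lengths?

With common denominator 2^4 = 16: Σ 2^(−ℓᵢ) = 1/16 + 4/16 + 1/16 + 2/16 + 1/16 + 2/16 + 4/16 + 1/16 + 1/16 = 17/16 = 1.0625.

1.0625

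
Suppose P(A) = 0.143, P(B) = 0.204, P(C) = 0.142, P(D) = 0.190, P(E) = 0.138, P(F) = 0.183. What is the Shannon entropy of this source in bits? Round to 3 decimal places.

2.567 bits

H = −Σ pᵢ log₂ pᵢ.
−0.143·log₂(0.143) = 0.4012
−0.204·log₂(0.204) = 0.4678
−0.142·log₂(0.142) = 0.3999
−0.190·log₂(0.190) = 0.4552
−0.138·log₂(0.138) = 0.3943
−0.183·log₂(0.183) = 0.4484
Sum ≈ 2.5669 → 2.567 bits.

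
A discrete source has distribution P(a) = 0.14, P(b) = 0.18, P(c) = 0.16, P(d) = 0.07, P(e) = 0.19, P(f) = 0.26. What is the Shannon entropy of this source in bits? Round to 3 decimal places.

H = −Σ pᵢ log₂ pᵢ.
−0.14·log₂(0.14) = 0.3971
−0.18·log₂(0.18) = 0.4453
−0.16·log₂(0.16) = 0.4230
−0.07·log₂(0.07) = 0.2686
−0.19·log₂(0.19) = 0.4552
−0.26·log₂(0.26) = 0.5053
Sum ≈ 2.4945 → 2.495 bits.

2.495 bits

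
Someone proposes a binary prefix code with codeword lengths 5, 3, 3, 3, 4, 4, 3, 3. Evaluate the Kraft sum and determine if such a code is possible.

With common denominator 2^5 = 32: Σ 2^(−ℓᵢ) = 1/32 + 4/32 + 4/32 + 4/32 + 2/32 + 2/32 + 4/32 + 4/32 = 25/32 = 0.78125.
Kraft's inequality requires Σ ≤ 1; here Σ = 0.78125 ≤ 1, so such a prefix code exists.

0.78125; yes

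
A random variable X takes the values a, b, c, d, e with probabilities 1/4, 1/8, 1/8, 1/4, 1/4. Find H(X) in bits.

Each probability is a power of 1/2, so log₂(1/p) is an integer.
H = Σ p·log₂(1/p) = 1/4·2 + 1/8·3 + 1/8·3 + 1/4·2 + 1/4·2 = 2.25 bits.

2.25 bits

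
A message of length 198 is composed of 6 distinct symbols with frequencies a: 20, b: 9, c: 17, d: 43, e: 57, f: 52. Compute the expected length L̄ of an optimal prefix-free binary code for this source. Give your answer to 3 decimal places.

2.364 bits/symbol

Probabilities are the counts divided by 198.
Repeatedly combine the two least-probable nodes; the expected code length is the sum of the merged weights.
merge 1/22 + 17/198 → 13/99
merge 10/99 + 13/99 → 23/99
merge 43/198 + 23/99 → 89/198
merge 26/99 + 19/66 → 109/198
merge 89/198 + 109/198 → 1
L = 13/99 + 23/99 + 89/198 + 109/198 + 1 = 26/11 ≈ 2.364 bits/symbol.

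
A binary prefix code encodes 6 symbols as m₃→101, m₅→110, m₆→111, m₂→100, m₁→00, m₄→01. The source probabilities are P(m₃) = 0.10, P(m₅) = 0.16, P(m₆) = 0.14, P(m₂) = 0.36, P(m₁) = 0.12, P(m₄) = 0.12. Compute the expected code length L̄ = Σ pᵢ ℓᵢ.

2.76 bits/symbol

L̄ = Σ pᵢ·ℓᵢ = 0.10·3 + 0.16·3 + 0.14·3 + 0.36·3 + 0.12·2 + 0.12·2 = 2.76 bits/symbol.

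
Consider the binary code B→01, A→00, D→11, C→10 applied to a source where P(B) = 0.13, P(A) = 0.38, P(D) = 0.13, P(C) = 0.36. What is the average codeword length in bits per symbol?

L̄ = Σ pᵢ·ℓᵢ = 0.13·2 + 0.38·2 + 0.13·2 + 0.36·2 = 2 bits/symbol.

2 bits/symbol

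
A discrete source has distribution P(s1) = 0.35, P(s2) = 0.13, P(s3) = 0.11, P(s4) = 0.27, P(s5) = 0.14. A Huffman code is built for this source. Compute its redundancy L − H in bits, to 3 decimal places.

Entropy H = −Σ p log₂ p ≈ 2.1702 bits.
Huffman merges: 11/100+13/100→6/25; 7/50+6/25→19/50; 27/100+7/20→31/50; 19/50+31/50→1. L = 56/25 ≈ 2.2400.
L − H = 2.2400 − 2.1702 = 0.070 bits.

0.070 bits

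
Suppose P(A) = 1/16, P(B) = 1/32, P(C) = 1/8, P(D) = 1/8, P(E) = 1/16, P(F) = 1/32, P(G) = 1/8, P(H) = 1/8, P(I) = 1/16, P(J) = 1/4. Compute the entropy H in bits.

Each probability is a power of 1/2, so log₂(1/p) is an integer.
H = Σ p·log₂(1/p) = 1/16·4 + 1/32·5 + 1/8·3 + 1/8·3 + 1/16·4 + 1/32·5 + 1/8·3 + 1/8·3 + 1/16·4 + 1/4·2 = 3.0625 bits.

3.0625 bits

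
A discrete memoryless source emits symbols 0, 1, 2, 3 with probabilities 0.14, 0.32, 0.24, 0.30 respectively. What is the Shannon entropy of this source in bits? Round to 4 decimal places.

1.9384 bits

H = −Σ pᵢ log₂ pᵢ.
−0.14·log₂(0.14) = 0.3971
−0.32·log₂(0.32) = 0.5260
−0.24·log₂(0.24) = 0.4941
−0.30·log₂(0.30) = 0.5211
Sum ≈ 1.9384 → 1.9384 bits.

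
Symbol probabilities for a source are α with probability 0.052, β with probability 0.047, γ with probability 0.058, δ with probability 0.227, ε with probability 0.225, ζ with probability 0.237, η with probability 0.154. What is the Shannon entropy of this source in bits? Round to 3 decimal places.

H = −Σ pᵢ log₂ pᵢ.
−0.052·log₂(0.052) = 0.2218
−0.047·log₂(0.047) = 0.2073
−0.058·log₂(0.058) = 0.2383
−0.227·log₂(0.227) = 0.4856
−0.225·log₂(0.225) = 0.4842
−0.237·log₂(0.237) = 0.4923
−0.154·log₂(0.154) = 0.4156
Sum ≈ 2.5451 → 2.545 bits.

2.545 bits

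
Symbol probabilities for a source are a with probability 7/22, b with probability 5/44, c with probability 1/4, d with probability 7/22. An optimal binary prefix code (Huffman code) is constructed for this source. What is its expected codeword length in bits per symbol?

2 bits/symbol

Repeatedly combine the two least-probable nodes; the expected code length is the sum of the merged weights.
merge 5/44 + 1/4 → 4/11
merge 7/22 + 7/22 → 7/11
merge 4/11 + 7/11 → 1
L = 4/11 + 7/11 + 1 = 2 bits/symbol.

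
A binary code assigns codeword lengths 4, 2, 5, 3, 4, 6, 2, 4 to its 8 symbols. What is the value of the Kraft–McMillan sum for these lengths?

0.859375

With common denominator 2^6 = 64: Σ 2^(−ℓᵢ) = 4/64 + 16/64 + 2/64 + 8/64 + 4/64 + 1/64 + 16/64 + 4/64 = 55/64 = 0.859375.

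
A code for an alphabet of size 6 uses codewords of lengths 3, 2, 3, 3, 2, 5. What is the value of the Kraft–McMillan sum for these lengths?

0.90625

With common denominator 2^5 = 32: Σ 2^(−ℓᵢ) = 4/32 + 8/32 + 4/32 + 4/32 + 8/32 + 1/32 = 29/32 = 0.90625.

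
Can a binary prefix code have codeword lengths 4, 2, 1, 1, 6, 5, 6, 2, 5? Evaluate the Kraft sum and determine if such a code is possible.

With common denominator 2^6 = 64: Σ 2^(−ℓᵢ) = 4/64 + 16/64 + 32/64 + 32/64 + 1/64 + 2/64 + 1/64 + 16/64 + 2/64 = 106/64 = 1.65625.
Kraft's inequality requires Σ ≤ 1; here Σ = 1.65625 > 1, so no such prefix code exists.

1.65625; no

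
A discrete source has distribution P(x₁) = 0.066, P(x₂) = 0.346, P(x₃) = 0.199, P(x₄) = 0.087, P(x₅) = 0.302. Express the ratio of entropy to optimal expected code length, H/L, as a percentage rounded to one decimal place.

96.6%

Entropy H = −Σ p log₂ p ≈ 2.0803 bits.
Huffman merges: 33/500+87/1000→153/1000; 153/1000+199/1000→44/125; 151/500+173/500→81/125; 44/125+81/125→1. L = 2153/1000 ≈ 2.1530.
Efficiency = H/L = 2.0803/2.1530 = 96.6%.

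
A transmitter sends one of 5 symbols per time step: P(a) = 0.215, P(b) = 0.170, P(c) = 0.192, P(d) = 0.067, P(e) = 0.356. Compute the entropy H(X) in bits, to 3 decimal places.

H = −Σ pᵢ log₂ pᵢ.
−0.215·log₂(0.215) = 0.4768
−0.170·log₂(0.170) = 0.4346
−0.192·log₂(0.192) = 0.4571
−0.067·log₂(0.067) = 0.2613
−0.356·log₂(0.356) = 0.5305
Sum ≈ 2.1602 → 2.160 bits.

2.160 bits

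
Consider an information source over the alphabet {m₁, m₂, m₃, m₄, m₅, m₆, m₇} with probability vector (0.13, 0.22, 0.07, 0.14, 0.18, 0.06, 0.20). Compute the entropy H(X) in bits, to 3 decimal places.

2.682 bits

H = −Σ pᵢ log₂ pᵢ.
−0.13·log₂(0.13) = 0.3826
−0.22·log₂(0.22) = 0.4806
−0.07·log₂(0.07) = 0.2686
−0.14·log₂(0.14) = 0.3971
−0.18·log₂(0.18) = 0.4453
−0.06·log₂(0.06) = 0.2435
−0.20·log₂(0.20) = 0.4644
Sum ≈ 2.6821 → 2.682 bits.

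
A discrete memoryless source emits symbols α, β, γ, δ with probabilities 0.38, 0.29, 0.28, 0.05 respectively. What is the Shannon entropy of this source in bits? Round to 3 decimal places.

H = −Σ pᵢ log₂ pᵢ.
−0.38·log₂(0.38) = 0.5305
−0.29·log₂(0.29) = 0.5179
−0.28·log₂(0.28) = 0.5142
−0.05·log₂(0.05) = 0.2161
Sum ≈ 1.7787 → 1.779 bits.

1.779 bits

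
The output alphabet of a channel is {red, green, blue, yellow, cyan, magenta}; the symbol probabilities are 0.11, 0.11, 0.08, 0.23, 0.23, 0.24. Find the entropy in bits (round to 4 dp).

H = −Σ pᵢ log₂ pᵢ.
−0.11·log₂(0.11) = 0.3503
−0.11·log₂(0.11) = 0.3503
−0.08·log₂(0.08) = 0.2915
−0.23·log₂(0.23) = 0.4877
−0.23·log₂(0.23) = 0.4877
−0.24·log₂(0.24) = 0.4941
Sum ≈ 2.4616 → 2.4616 bits.

2.4616 bits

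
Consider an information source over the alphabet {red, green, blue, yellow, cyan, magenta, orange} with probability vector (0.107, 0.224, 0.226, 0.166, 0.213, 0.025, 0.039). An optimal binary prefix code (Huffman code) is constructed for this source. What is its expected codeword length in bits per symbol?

Repeatedly combine the two least-probable nodes; the expected code length is the sum of the merged weights.
merge 1/40 + 39/1000 → 8/125
merge 8/125 + 107/1000 → 171/1000
merge 83/500 + 171/1000 → 337/1000
merge 213/1000 + 28/125 → 437/1000
merge 113/500 + 337/1000 → 563/1000
merge 437/1000 + 563/1000 → 1
L = 8/125 + 171/1000 + 337/1000 + 437/1000 + 563/1000 + 1 = 643/250 = 2.572 bits/symbol.

2.572 bits/symbol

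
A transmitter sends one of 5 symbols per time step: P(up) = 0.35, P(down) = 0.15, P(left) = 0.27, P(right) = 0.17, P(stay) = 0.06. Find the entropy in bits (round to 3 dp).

H = −Σ pᵢ log₂ pᵢ.
−0.35·log₂(0.35) = 0.5301
−0.15·log₂(0.15) = 0.4105
−0.27·log₂(0.27) = 0.5100
−0.17·log₂(0.17) = 0.4346
−0.06·log₂(0.06) = 0.2435
Sum ≈ 2.1288 → 2.129 bits.

2.129 bits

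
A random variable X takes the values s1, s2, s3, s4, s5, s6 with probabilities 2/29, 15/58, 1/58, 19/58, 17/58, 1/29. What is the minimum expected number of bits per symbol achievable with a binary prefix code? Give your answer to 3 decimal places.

2.172 bits/symbol

Repeatedly combine the two least-probable nodes; the expected code length is the sum of the merged weights.
merge 1/58 + 1/29 → 3/58
merge 3/58 + 2/29 → 7/58
merge 7/58 + 15/58 → 11/29
merge 17/58 + 19/58 → 18/29
merge 11/29 + 18/29 → 1
L = 3/58 + 7/58 + 11/29 + 18/29 + 1 = 63/29 ≈ 2.172 bits/symbol.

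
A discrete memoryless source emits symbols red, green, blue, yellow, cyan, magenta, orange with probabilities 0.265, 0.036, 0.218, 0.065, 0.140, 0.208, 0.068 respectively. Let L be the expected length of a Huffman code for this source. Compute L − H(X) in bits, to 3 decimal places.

Entropy H = −Σ p log₂ p ≈ 2.5478 bits.
Huffman merges: 9/250+13/200→101/1000; 17/250+101/1000→169/1000; 7/50+169/1000→309/1000; 26/125+109/500→213/500; 53/200+309/1000→287/500; 213/500+287/500→1. L = 2579/1000 ≈ 2.5790.
L − H = 2.5790 − 2.5478 = 0.031 bits.

0.031 bits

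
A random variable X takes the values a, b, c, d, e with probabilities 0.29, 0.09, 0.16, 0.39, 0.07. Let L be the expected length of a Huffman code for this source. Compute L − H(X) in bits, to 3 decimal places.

Entropy H = −Σ p log₂ p ≈ 2.0519 bits.
Huffman merges: 7/100+9/100→4/25; 4/25+4/25→8/25; 29/100+8/25→61/100; 39/100+61/100→1. L = 209/100 ≈ 2.0900.
L − H = 2.0900 − 2.0519 = 0.038 bits.

0.038 bits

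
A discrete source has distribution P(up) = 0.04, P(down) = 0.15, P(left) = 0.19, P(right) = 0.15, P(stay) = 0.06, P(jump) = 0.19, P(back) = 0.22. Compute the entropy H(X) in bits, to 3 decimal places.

H = −Σ pᵢ log₂ pᵢ.
−0.04·log₂(0.04) = 0.1858
−0.15·log₂(0.15) = 0.4105
−0.19·log₂(0.19) = 0.4552
−0.15·log₂(0.15) = 0.4105
−0.06·log₂(0.06) = 0.2435
−0.19·log₂(0.19) = 0.4552
−0.22·log₂(0.22) = 0.4806
Sum ≈ 2.6414 → 2.641 bits.

2.641 bits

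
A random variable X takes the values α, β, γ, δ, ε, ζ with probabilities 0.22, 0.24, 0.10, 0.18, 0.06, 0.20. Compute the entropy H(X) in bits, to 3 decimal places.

2.460 bits

H = −Σ pᵢ log₂ pᵢ.
−0.22·log₂(0.22) = 0.4806
−0.24·log₂(0.24) = 0.4941
−0.10·log₂(0.10) = 0.3322
−0.18·log₂(0.18) = 0.4453
−0.06·log₂(0.06) = 0.2435
−0.20·log₂(0.20) = 0.4644
Sum ≈ 2.4601 → 2.460 bits.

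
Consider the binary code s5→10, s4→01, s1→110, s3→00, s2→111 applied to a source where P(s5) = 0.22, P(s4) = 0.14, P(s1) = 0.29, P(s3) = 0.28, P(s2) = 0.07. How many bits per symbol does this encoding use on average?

L̄ = Σ pᵢ·ℓᵢ = 0.22·2 + 0.14·2 + 0.29·3 + 0.28·2 + 0.07·3 = 2.36 bits/symbol.

2.36 bits/symbol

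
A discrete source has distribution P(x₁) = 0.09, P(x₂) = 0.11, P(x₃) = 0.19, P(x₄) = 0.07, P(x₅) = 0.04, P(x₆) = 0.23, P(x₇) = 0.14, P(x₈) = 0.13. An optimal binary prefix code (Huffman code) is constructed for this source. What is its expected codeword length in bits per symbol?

2.88 bits/symbol

Repeatedly combine the two least-probable nodes; the expected code length is the sum of the merged weights.
merge 1/25 + 7/100 → 11/100
merge 9/100 + 11/100 → 1/5
merge 11/100 + 13/100 → 6/25
merge 7/50 + 19/100 → 33/100
merge 1/5 + 23/100 → 43/100
merge 6/25 + 33/100 → 57/100
merge 43/100 + 57/100 → 1
L = 11/100 + 1/5 + 6/25 + 33/100 + 43/100 + 57/100 + 1 = 72/25 = 2.88 bits/symbol.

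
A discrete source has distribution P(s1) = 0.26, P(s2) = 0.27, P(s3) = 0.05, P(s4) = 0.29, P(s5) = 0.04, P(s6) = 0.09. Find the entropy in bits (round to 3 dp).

H = −Σ pᵢ log₂ pᵢ.
−0.26·log₂(0.26) = 0.5053
−0.27·log₂(0.27) = 0.5100
−0.05·log₂(0.05) = 0.2161
−0.29·log₂(0.29) = 0.5179
−0.04·log₂(0.04) = 0.1858
−0.09·log₂(0.09) = 0.3127
Sum ≈ 2.2477 → 2.248 bits.

2.248 bits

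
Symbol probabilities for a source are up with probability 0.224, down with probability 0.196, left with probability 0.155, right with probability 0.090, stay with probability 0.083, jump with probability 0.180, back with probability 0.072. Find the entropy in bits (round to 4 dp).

2.6905 bits

H = −Σ pᵢ log₂ pᵢ.
−0.224·log₂(0.224) = 0.4835
−0.196·log₂(0.196) = 0.4608
−0.155·log₂(0.155) = 0.4169
−0.090·log₂(0.090) = 0.3127
−0.083·log₂(0.083) = 0.2980
−0.180·log₂(0.180) = 0.4453
−0.072·log₂(0.072) = 0.2733
Sum ≈ 2.6905 → 2.6905 bits.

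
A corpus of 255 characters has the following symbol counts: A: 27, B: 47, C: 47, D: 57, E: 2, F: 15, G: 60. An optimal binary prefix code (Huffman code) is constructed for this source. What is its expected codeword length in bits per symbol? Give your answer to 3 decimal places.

2.596 bits/symbol

Probabilities are the counts divided by 255.
Repeatedly combine the two least-probable nodes; the expected code length is the sum of the merged weights.
merge 2/255 + 1/17 → 1/15
merge 1/15 + 9/85 → 44/255
merge 44/255 + 47/255 → 91/255
merge 47/255 + 19/85 → 104/255
merge 4/17 + 91/255 → 151/255
merge 104/255 + 151/255 → 1
L = 1/15 + 44/255 + 91/255 + 104/255 + 151/255 + 1 = 662/255 ≈ 2.596 bits/symbol.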